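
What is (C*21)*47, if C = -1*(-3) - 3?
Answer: 0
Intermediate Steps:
C = 0 (C = 3 - 3 = 0)
(C*21)*47 = (0*21)*47 = 0*47 = 0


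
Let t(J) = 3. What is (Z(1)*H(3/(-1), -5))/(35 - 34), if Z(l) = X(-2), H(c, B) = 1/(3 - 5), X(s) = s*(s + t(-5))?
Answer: 1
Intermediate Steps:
X(s) = s*(3 + s) (X(s) = s*(s + 3) = s*(3 + s))
H(c, B) = -½ (H(c, B) = 1/(-2) = -½)
Z(l) = -2 (Z(l) = -2*(3 - 2) = -2*1 = -2)
(Z(1)*H(3/(-1), -5))/(35 - 34) = (-2*(-½))/(35 - 34) = 1/1 = 1*1 = 1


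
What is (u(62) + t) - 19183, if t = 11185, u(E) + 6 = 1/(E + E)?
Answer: -992495/124 ≈ -8004.0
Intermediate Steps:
u(E) = -6 + 1/(2*E) (u(E) = -6 + 1/(E + E) = -6 + 1/(2*E))
(u(62) + t) - 19183 = ((-6 + (½)/62) + 11185) - 19183 = ((-6 + (½)*(1/62)) + 11185) - 19183 = ((-6 + 1/124) + 11185) - 19183 = (-743/124 + 11185) - 19183 = 1386197/124 - 19183 = -992495/124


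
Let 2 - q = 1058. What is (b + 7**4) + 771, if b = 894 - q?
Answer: 5122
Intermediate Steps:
q = -1056 (q = 2 - 1*1058 = 2 - 1058 = -1056)
b = 1950 (b = 894 - 1*(-1056) = 894 + 1056 = 1950)
(b + 7**4) + 771 = (1950 + 7**4) + 771 = (1950 + 2401) + 771 = 4351 + 771 = 5122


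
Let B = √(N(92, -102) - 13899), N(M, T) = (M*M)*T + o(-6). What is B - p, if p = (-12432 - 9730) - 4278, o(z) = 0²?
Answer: 26440 + I*√877227 ≈ 26440.0 + 936.6*I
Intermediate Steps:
o(z) = 0
p = -26440 (p = -22162 - 4278 = -26440)
N(M, T) = T*M² (N(M, T) = (M*M)*T + 0 = M²*T + 0 = T*M² + 0 = T*M²)
B = I*√877227 (B = √(-102*92² - 13899) = √(-102*8464 - 13899) = √(-863328 - 13899) = √(-877227) = I*√877227 ≈ 936.6*I)
B - p = I*√877227 - 1*(-26440) = I*√877227 + 26440 = 26440 + I*√877227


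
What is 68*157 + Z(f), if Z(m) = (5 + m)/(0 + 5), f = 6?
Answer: 53391/5 ≈ 10678.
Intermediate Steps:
Z(m) = 1 + m/5 (Z(m) = (5 + m)/5 = (5 + m)*(⅕) = 1 + m/5)
68*157 + Z(f) = 68*157 + (1 + (⅕)*6) = 10676 + (1 + 6/5) = 10676 + 11/5 = 53391/5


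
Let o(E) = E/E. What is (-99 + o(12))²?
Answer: 9604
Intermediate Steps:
o(E) = 1
(-99 + o(12))² = (-99 + 1)² = (-98)² = 9604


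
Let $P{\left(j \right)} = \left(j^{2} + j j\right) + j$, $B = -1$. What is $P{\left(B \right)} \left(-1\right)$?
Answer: $-1$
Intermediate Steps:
$P{\left(j \right)} = j + 2 j^{2}$ ($P{\left(j \right)} = \left(j^{2} + j^{2}\right) + j = 2 j^{2} + j = j + 2 j^{2}$)
$P{\left(B \right)} \left(-1\right) = - (1 + 2 \left(-1\right)) \left(-1\right) = - (1 - 2) \left(-1\right) = \left(-1\right) \left(-1\right) \left(-1\right) = 1 \left(-1\right) = -1$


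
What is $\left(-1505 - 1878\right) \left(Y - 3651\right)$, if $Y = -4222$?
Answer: $26634359$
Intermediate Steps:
$\left(-1505 - 1878\right) \left(Y - 3651\right) = \left(-1505 - 1878\right) \left(-4222 - 3651\right) = \left(-3383\right) \left(-7873\right) = 26634359$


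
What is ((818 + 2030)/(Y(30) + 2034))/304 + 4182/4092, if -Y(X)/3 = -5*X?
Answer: 4127126/4023459 ≈ 1.0258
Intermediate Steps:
Y(X) = 15*X (Y(X) = -(-15)*X = 15*X)
((818 + 2030)/(Y(30) + 2034))/304 + 4182/4092 = ((818 + 2030)/(15*30 + 2034))/304 + 4182/4092 = (2848/(450 + 2034))*(1/304) + 4182*(1/4092) = (2848/2484)*(1/304) + 697/682 = (2848*(1/2484))*(1/304) + 697/682 = (712/621)*(1/304) + 697/682 = 89/23598 + 697/682 = 4127126/4023459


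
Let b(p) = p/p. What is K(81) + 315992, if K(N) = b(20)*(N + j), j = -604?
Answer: 315469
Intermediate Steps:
b(p) = 1
K(N) = -604 + N (K(N) = 1*(N - 604) = 1*(-604 + N) = -604 + N)
K(81) + 315992 = (-604 + 81) + 315992 = -523 + 315992 = 315469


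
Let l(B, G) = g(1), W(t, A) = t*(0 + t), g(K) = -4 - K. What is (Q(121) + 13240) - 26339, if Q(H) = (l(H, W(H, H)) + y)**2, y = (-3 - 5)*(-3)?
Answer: -12738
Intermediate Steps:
y = 24 (y = -8*(-3) = 24)
W(t, A) = t**2 (W(t, A) = t*t = t**2)
l(B, G) = -5 (l(B, G) = -4 - 1*1 = -4 - 1 = -5)
Q(H) = 361 (Q(H) = (-5 + 24)**2 = 19**2 = 361)
(Q(121) + 13240) - 26339 = (361 + 13240) - 26339 = 13601 - 26339 = -12738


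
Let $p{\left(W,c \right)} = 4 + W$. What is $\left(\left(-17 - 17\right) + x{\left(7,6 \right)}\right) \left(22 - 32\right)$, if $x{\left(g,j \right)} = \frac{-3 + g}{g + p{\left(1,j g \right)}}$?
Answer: $\frac{1010}{3} \approx 336.67$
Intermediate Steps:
$x{\left(g,j \right)} = \frac{-3 + g}{5 + g}$ ($x{\left(g,j \right)} = \frac{-3 + g}{g + \left(4 + 1\right)} = \frac{-3 + g}{g + 5} = \frac{-3 + g}{5 + g}$)
$\left(\left(-17 - 17\right) + x{\left(7,6 \right)}\right) \left(22 - 32\right) = \left(\left(-17 - 17\right) + \frac{-3 + 7}{5 + 7}\right) \left(22 - 32\right) = \left(-34 + \frac{1}{12} \cdot 4\right) \left(22 - 32\right) = \left(-34 + \frac{1}{12} \cdot 4\right) \left(-10\right) = \left(-34 + \frac{1}{3}\right) \left(-10\right) = \left(- \frac{101}{3}\right) \left(-10\right) = \frac{1010}{3}$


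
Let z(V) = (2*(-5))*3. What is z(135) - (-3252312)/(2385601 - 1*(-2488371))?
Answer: -35741712/1218493 ≈ -29.333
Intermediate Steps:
z(V) = -30 (z(V) = -10*3 = -30)
z(135) - (-3252312)/(2385601 - 1*(-2488371)) = -30 - (-3252312)/(2385601 - 1*(-2488371)) = -30 - (-3252312)/(2385601 + 2488371) = -30 - (-3252312)/4873972 = -30 - 1*(-813078/1218493) = -30 + 813078/1218493 = -35741712/1218493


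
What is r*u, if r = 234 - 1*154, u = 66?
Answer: 5280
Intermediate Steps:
r = 80 (r = 234 - 154 = 80)
r*u = 80*66 = 5280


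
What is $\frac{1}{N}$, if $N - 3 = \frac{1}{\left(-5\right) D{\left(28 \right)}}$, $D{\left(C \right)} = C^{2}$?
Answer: $\frac{3920}{11759} \approx 0.33336$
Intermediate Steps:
$N = \frac{11759}{3920}$ ($N = 3 + \frac{1}{\left(-5\right) 28^{2}} = 3 + \frac{1}{\left(-5\right) 784} = 3 + \frac{1}{-3920} = 3 - \frac{1}{3920} = \frac{11759}{3920} \approx 2.9997$)
$\frac{1}{N} = \frac{1}{\frac{11759}{3920}} = \frac{3920}{11759}$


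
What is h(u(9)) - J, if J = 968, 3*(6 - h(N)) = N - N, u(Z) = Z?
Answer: -962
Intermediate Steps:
h(N) = 6 (h(N) = 6 - (N - N)/3 = 6 - 1/3*0 = 6 + 0 = 6)
h(u(9)) - J = 6 - 1*968 = 6 - 968 = -962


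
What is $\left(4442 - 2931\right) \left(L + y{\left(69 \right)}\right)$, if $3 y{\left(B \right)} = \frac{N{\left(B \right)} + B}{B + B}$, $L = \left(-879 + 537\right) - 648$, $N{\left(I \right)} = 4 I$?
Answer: $- \frac{8967785}{6} \approx -1.4946 \cdot 10^{6}$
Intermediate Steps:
$L = -990$ ($L = -342 - 648 = -990$)
$y{\left(B \right)} = \frac{5}{6}$ ($y{\left(B \right)} = \frac{\left(4 B + B\right) \frac{1}{B + B}}{3} = \frac{5 B \frac{1}{2 B}}{3} = \frac{1}{3} \cdot \frac{5}{2} = \frac{5}{6}$)
$\left(4442 - 2931\right) \left(L + y{\left(69 \right)}\right) = \left(4442 - 2931\right) \left(-990 + \frac{5}{6}\right) = 1511 \left(- \frac{5935}{6}\right) = - \frac{8967785}{6}$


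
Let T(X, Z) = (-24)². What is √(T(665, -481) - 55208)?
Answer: 2*I*√13658 ≈ 233.73*I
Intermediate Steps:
T(X, Z) = 576
√(T(665, -481) - 55208) = √(576 - 55208) = √(-54632) = 2*I*√13658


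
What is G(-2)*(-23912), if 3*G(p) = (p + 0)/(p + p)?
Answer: -11956/3 ≈ -3985.3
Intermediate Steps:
G(p) = ⅙ (G(p) = ((p + 0)/(p + p))/3 = (p/((2*p)))/3 = (p*(1/(2*p)))/3 = (⅓)*(½) = ⅙)
G(-2)*(-23912) = (⅙)*(-23912) = -11956/3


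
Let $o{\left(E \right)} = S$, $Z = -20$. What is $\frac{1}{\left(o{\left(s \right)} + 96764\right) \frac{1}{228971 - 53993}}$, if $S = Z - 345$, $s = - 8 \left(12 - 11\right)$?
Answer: $\frac{19442}{10711} \approx 1.8151$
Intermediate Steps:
$s = -8$ ($s = \left(-8\right) 1 = -8$)
$S = -365$ ($S = -20 - 345 = -365$)
$o{\left(E \right)} = -365$
$\frac{1}{\left(o{\left(s \right)} + 96764\right) \frac{1}{228971 - 53993}} = \frac{1}{\left(-365 + 96764\right) \frac{1}{228971 - 53993}} = \frac{1}{96399 \cdot \frac{1}{174978}} = \frac{1}{\frac{10711}{19442}} = \frac{19442}{10711}$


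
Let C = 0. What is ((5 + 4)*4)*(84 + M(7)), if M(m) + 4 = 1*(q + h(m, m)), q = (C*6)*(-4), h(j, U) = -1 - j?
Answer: 2592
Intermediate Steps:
q = 0 (q = (0*6)*(-4) = 0*(-4) = 0)
M(m) = -5 - m (M(m) = -4 + 1*(0 + (-1 - m)) = -4 + 1*(-1 - m) = -4 + (-1 - m) = -5 - m)
((5 + 4)*4)*(84 + M(7)) = ((5 + 4)*4)*(84 + (-5 - 1*7)) = (9*4)*(84 + (-5 - 7)) = 36*(84 - 12) = 36*72 = 2592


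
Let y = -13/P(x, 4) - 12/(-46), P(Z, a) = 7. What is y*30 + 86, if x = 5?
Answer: 6136/161 ≈ 38.112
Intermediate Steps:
y = -257/161 (y = -13/7 - 12/(-46) = -13*1/7 - 12*(-1/46) = -13/7 + 6/23 = -257/161 ≈ -1.5963)
y*30 + 86 = -257/161*30 + 86 = -7710/161 + 86 = 6136/161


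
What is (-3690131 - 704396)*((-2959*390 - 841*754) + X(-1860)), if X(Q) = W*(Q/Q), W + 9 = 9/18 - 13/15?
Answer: 235740010782527/30 ≈ 7.8580e+12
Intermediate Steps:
W = -281/30 (W = -9 + (9/18 - 13/15) = -9 + (9*(1/18) - 13*1/15) = -9 + (½ - 13/15) = -9 - 11/30 = -281/30 ≈ -9.3667)
X(Q) = -281/30 (X(Q) = -281*Q/(30*Q) = -281/30*1 = -281/30)
(-3690131 - 704396)*((-2959*390 - 841*754) + X(-1860)) = (-3690131 - 704396)*((-2959*390 - 841*754) - 281/30) = -4394527*((-1154010 - 634114) - 281/30) = -4394527*(-1788124 - 281/30) = -4394527*(-53644001/30) = 235740010782527/30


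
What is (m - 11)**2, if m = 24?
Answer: 169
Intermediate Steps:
(m - 11)**2 = (24 - 11)**2 = 13**2 = 169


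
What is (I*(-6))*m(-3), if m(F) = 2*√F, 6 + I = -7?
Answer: 156*I*√3 ≈ 270.2*I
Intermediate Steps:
I = -13 (I = -6 - 7 = -13)
(I*(-6))*m(-3) = (-13*(-6))*(2*√(-3)) = 78*(2*(I*√3)) = 78*(2*I*√3) = 156*I*√3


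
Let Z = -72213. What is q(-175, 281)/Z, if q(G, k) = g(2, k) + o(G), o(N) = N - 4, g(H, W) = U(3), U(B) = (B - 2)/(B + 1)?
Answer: 715/288852 ≈ 0.0024753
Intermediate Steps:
U(B) = (-2 + B)/(1 + B)
g(H, W) = ¼ (g(H, W) = (-2 + 3)/(1 + 3) = 1/4 = (¼)*1 = ¼)
o(N) = -4 + N
q(G, k) = -15/4 + G (q(G, k) = ¼ + (-4 + G) = -15/4 + G)
q(-175, 281)/Z = (-15/4 - 175)/(-72213) = -715/4*(-1/72213) = 715/288852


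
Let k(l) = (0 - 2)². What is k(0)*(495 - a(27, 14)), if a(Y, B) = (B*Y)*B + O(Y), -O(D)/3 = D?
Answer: -18864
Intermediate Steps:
O(D) = -3*D
k(l) = 4 (k(l) = (-2)² = 4)
a(Y, B) = -3*Y + Y*B² (a(Y, B) = (B*Y)*B - 3*Y = Y*B² - 3*Y = -3*Y + Y*B²)
k(0)*(495 - a(27, 14)) = 4*(495 - 27*(-3 + 14²)) = 4*(495 - 27*(-3 + 196)) = 4*(495 - 27*193) = 4*(495 - 1*5211) = 4*(495 - 5211) = 4*(-4716) = -18864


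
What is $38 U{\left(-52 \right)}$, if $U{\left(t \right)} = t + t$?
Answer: $-3952$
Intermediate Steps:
$U{\left(t \right)} = 2 t$
$38 U{\left(-52 \right)} = 38 \cdot 2 \left(-52\right) = 38 \left(-104\right) = -3952$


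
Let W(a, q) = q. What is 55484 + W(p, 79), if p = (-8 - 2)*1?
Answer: 55563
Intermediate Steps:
p = -10 (p = -10*1 = -10)
55484 + W(p, 79) = 55484 + 79 = 55563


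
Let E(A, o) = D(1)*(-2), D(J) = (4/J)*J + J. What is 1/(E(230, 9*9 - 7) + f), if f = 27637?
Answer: 1/27627 ≈ 3.6196e-5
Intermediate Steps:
D(J) = 4 + J
E(A, o) = -10 (E(A, o) = (4 + 1)*(-2) = 5*(-2) = -10)
1/(E(230, 9*9 - 7) + f) = 1/(-10 + 27637) = 1/27627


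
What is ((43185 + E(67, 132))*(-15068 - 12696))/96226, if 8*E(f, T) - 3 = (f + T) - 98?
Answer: -599674636/48113 ≈ -12464.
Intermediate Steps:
E(f, T) = -95/8 + T/8 + f/8 (E(f, T) = 3/8 + ((f + T) - 98)/8 = 3/8 + ((T + f) - 98)/8 = 3/8 + (-98 + T + f)/8 = 3/8 + (-49/4 + T/8 + f/8) = -95/8 + T/8 + f/8)
((43185 + E(67, 132))*(-15068 - 12696))/96226 = ((43185 + (-95/8 + (1/8)*132 + (1/8)*67))*(-15068 - 12696))/96226 = ((43185 + (-95/8 + 33/2 + 67/8))*(-27764))*(1/96226) = ((43185 + 13)*(-27764))*(1/96226) = (43198*(-27764))*(1/96226) = -1199349272*1/96226 = -599674636/48113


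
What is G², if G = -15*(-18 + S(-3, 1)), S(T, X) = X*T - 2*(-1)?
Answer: 81225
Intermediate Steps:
S(T, X) = 2 + T*X (S(T, X) = T*X + 2 = 2 + T*X)
G = 285 (G = -15*(-18 + (2 - 3*1)) = -15*(-18 + (2 - 3)) = -15*(-18 - 1) = -15*(-19) = 285)
G² = 285² = 81225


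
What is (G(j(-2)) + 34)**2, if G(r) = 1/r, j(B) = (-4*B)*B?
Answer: 294849/256 ≈ 1151.8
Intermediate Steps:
j(B) = -4*B**2
(G(j(-2)) + 34)**2 = (1/(-4*(-2)**2) + 34)**2 = (1/(-4*4) + 34)**2 = (1/(-16) + 34)**2 = (-1/16 + 34)**2 = (543/16)**2 = 294849/256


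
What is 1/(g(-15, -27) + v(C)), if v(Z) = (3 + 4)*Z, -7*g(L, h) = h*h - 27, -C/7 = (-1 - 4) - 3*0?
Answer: 7/1013 ≈ 0.0069102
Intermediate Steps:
C = 35 (C = -7*((-1 - 4) - 3*0) = -7*(-5 + 0) = -7*(-5) = 35)
g(L, h) = 27/7 - h²/7 (g(L, h) = -(h*h - 27)/7 = -(h² - 27)/7 = -(-27 + h²)/7 = 27/7 - h²/7)
v(Z) = 7*Z
1/(g(-15, -27) + v(C)) = 1/((27/7 - ⅐*(-27)²) + 7*35) = 1/((27/7 - ⅐*729) + 245) = 1/((27/7 - 729/7) + 245) = 1/(-702/7 + 245) = 1/(1013/7) = 7/1013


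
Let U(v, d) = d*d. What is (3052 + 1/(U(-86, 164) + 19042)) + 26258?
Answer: 1346442781/45938 ≈ 29310.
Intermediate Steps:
U(v, d) = d²
(3052 + 1/(U(-86, 164) + 19042)) + 26258 = (3052 + 1/(164² + 19042)) + 26258 = (3052 + 1/(26896 + 19042)) + 26258 = (3052 + 1/45938) + 26258 = 140202777/45938 + 26258 = 1346442781/45938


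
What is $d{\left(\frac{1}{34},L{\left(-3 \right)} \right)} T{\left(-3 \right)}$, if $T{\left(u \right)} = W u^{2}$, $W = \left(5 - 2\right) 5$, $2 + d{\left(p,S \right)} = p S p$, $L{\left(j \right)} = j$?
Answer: $- \frac{312525}{1156} \approx -270.35$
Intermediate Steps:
$d{\left(p,S \right)} = -2 + S p^{2}$ ($d{\left(p,S \right)} = -2 + p S p = -2 + S p p = -2 + S p^{2}$)
$W = 15$ ($W = 3 \cdot 5 = 15$)
$T{\left(u \right)} = 15 u^{2}$
$d{\left(\frac{1}{34},L{\left(-3 \right)} \right)} T{\left(-3 \right)} = \left(-2 - 3 \left(\frac{1}{34}\right)^{2}\right) 15 \left(-3\right)^{2} = \left(-2 - \frac{3}{1156}\right) 15 \cdot 9 = \left(-2 - \frac{3}{1156}\right) 135 = \left(- \frac{2315}{1156}\right) 135 = - \frac{312525}{1156}$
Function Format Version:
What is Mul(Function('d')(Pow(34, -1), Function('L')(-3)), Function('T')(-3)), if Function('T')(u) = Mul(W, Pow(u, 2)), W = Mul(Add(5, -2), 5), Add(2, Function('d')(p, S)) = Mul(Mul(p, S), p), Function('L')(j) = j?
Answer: Rational(-312525, 1156) ≈ -270.35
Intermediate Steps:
Function('d')(p, S) = Add(-2, Mul(S, Pow(p, 2))) (Function('d')(p, S) = Add(-2, Mul(Mul(p, S), p)) = Add(-2, Mul(Mul(S, p), p)) = Add(-2, Mul(S, Pow(p, 2))))
W = 15 (W = Mul(3, 5) = 15)
Function('T')(u) = Mul(15, Pow(u, 2))
Mul(Function('d')(Pow(34, -1), Function('L')(-3)), Function('T')(-3)) = Mul(Add(-2, Mul(-3, Pow(Pow(34, -1), 2))), Mul(15, Pow(-3, 2))) = Mul(Add(-2, Mul(-3, Pow(Rational(1, 34), 2))), Mul(15, 9)) = Mul(Add(-2, Mul(-3, Rational(1, 1156))), 135) = Mul(Add(-2, Rational(-3, 1156)), 135) = Mul(Rational(-2315, 1156), 135) = Rational(-312525, 1156)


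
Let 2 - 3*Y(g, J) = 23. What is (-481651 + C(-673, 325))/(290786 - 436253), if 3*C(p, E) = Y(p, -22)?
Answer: 1444960/436401 ≈ 3.3111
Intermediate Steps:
Y(g, J) = -7 (Y(g, J) = ⅔ - ⅓*23 = ⅔ - 23/3 = -7)
C(p, E) = -7/3 (C(p, E) = (⅓)*(-7) = -7/3)
(-481651 + C(-673, 325))/(290786 - 436253) = (-481651 - 7/3)/(290786 - 436253) = -1444960/3/(-145467) = -1444960/3*(-1/145467) = 1444960/436401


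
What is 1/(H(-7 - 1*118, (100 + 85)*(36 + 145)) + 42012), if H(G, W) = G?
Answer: 1/41887 ≈ 2.3874e-5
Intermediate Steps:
1/(H(-7 - 1*118, (100 + 85)*(36 + 145)) + 42012) = 1/((-7 - 1*118) + 42012) = 1/((-7 - 118) + 42012) = 1/(-125 + 42012) = 1/41887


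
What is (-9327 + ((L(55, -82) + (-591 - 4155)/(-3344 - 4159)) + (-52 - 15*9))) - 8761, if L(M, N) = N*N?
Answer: -28887469/2501 ≈ -11550.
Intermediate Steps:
L(M, N) = N**2
(-9327 + ((L(55, -82) + (-591 - 4155)/(-3344 - 4159)) + (-52 - 15*9))) - 8761 = (-9327 + (((-82)**2 + (-591 - 4155)/(-3344 - 4159)) + (-52 - 15*9))) - 8761 = (-9327 + ((6724 - 4746/(-7503)) + (-52 - 135))) - 8761 = (-9327 + ((6724 - 4746*(-1/7503)) - 187)) - 8761 = (-9327 + ((6724 + 1582/2501) - 187)) - 8761 = (-9327 + (16818306/2501 - 187)) - 8761 = (-9327 + 16350619/2501) - 8761 = -6976208/2501 - 8761 = -28887469/2501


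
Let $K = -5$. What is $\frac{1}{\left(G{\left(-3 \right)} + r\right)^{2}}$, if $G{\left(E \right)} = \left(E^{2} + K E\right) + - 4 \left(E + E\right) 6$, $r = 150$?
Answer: $\frac{1}{101124} \approx 9.8888 \cdot 10^{-6}$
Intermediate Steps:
$G{\left(E \right)} = E^{2} - 53 E$ ($G{\left(E \right)} = \left(E^{2} - 5 E\right) + - 4 \left(E + E\right) 6 = \left(E^{2} - 5 E\right) + - 4 \cdot 2 E 6 = \left(E^{2} - 5 E\right) + - 8 E 6 = \left(E^{2} - 5 E\right) - 48 E = E^{2} - 53 E$)
$\frac{1}{\left(G{\left(-3 \right)} + r\right)^{2}} = \frac{1}{\left(- 3 \left(-53 - 3\right) + 150\right)^{2}} = \frac{1}{\left(\left(-3\right) \left(-56\right) + 150\right)^{2}} = \frac{1}{\left(168 + 150\right)^{2}} = \frac{1}{318^{2}} = \frac{1}{101124}$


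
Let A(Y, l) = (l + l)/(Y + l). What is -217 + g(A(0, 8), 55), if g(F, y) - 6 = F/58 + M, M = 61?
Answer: -4349/29 ≈ -149.97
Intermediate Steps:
A(Y, l) = 2*l/(Y + l) (A(Y, l) = (2*l)/(Y + l) = 2*l/(Y + l))
g(F, y) = 67 + F/58 (g(F, y) = 6 + (F/58 + 61) = 6 + (61 + F/58) = 67 + F/58)
-217 + g(A(0, 8), 55) = -217 + (67 + (2*8/(0 + 8))/58) = -217 + (67 + (2*8/8)/58) = -217 + (67 + (2*8*(⅛))/58) = -217 + (67 + (1/58)*2) = -217 + (67 + 1/29) = -217 + 1944/29 = -4349/29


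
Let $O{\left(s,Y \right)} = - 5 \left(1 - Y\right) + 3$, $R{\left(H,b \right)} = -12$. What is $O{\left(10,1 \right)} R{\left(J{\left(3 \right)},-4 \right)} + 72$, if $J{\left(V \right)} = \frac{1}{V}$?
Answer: $36$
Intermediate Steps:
$O{\left(s,Y \right)} = -2 + 5 Y$ ($O{\left(s,Y \right)} = \left(-5 + 5 Y\right) + 3 = -2 + 5 Y$)
$O{\left(10,1 \right)} R{\left(J{\left(3 \right)},-4 \right)} + 72 = \left(-2 + 5 \cdot 1\right) \left(-12\right) + 72 = \left(-2 + 5\right) \left(-12\right) + 72 = 3 \left(-12\right) + 72 = -36 + 72 = 36$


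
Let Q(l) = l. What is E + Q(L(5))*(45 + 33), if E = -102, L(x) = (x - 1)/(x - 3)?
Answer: 54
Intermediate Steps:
L(x) = (-1 + x)/(-3 + x)
E + Q(L(5))*(45 + 33) = -102 + ((-1 + 5)/(-3 + 5))*(45 + 33) = -102 + (4/2)*78 = -102 + ((½)*4)*78 = -102 + 2*78 = -102 + 156 = 54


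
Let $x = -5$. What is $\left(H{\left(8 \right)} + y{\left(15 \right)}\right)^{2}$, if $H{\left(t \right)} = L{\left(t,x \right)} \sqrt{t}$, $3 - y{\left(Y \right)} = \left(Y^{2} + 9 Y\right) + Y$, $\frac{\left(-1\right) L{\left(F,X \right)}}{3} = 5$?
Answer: $140184 + 22320 \sqrt{2} \approx 1.7175 \cdot 10^{5}$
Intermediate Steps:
$L{\left(F,X \right)} = -15$ ($L{\left(F,X \right)} = \left(-3\right) 5 = -15$)
$y{\left(Y \right)} = 3 - Y^{2} - 10 Y$ ($y{\left(Y \right)} = 3 - \left(\left(Y^{2} + 9 Y\right) + Y\right) = 3 - \left(Y^{2} + 10 Y\right) = 3 - Y^{2} - 10 Y$)
$H{\left(t \right)} = - 15 \sqrt{t}$
$\left(H{\left(8 \right)} + y{\left(15 \right)}\right)^{2} = \left(- 15 \sqrt{8} - 372\right)^{2} = \left(- 15 \cdot 2 \sqrt{2} - 372\right)^{2} = \left(- 30 \sqrt{2} - 372\right)^{2} = \left(-372 - 30 \sqrt{2}\right)^{2}$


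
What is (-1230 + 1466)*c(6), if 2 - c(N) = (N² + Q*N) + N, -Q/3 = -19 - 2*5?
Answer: -132632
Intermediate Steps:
Q = 87 (Q = -3*(-19 - 2*5) = -3*(-19 - 1*10) = -3*(-19 - 10) = -3*(-29) = 87)
c(N) = 2 - N² - 88*N (c(N) = 2 - ((N² + 87*N) + N) = 2 - (N² + 88*N) = 2 + (-N² - 88*N) = 2 - N² - 88*N)
(-1230 + 1466)*c(6) = (-1230 + 1466)*(2 - 1*6² - 88*6) = 236*(2 - 1*36 - 528) = 236*(2 - 36 - 528) = 236*(-562) = -132632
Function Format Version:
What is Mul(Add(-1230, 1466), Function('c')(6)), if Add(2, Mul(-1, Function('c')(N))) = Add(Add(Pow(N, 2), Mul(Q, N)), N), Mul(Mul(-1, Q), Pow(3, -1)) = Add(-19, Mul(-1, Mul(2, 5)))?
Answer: -132632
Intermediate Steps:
Q = 87 (Q = Mul(-3, Add(-19, Mul(-1, Mul(2, 5)))) = Mul(-3, Add(-19, Mul(-1, 10))) = Mul(-3, Add(-19, -10)) = Mul(-3, -29) = 87)
Function('c')(N) = Add(2, Mul(-1, Pow(N, 2)), Mul(-88, N)) (Function('c')(N) = Add(2, Mul(-1, Add(Add(Pow(N, 2), Mul(87, N)), N))) = Add(2, Mul(-1, Add(Pow(N, 2), Mul(88, N)))) = Add(2, Add(Mul(-1, Pow(N, 2)), Mul(-88, N))) = Add(2, Mul(-1, Pow(N, 2)), Mul(-88, N)))
Mul(Add(-1230, 1466), Function('c')(6)) = Mul(Add(-1230, 1466), Add(2, Mul(-1, Pow(6, 2)), Mul(-88, 6))) = Mul(236, Add(2, Mul(-1, 36), -528)) = Mul(236, Add(2, -36, -528)) = Mul(236, -562) = -132632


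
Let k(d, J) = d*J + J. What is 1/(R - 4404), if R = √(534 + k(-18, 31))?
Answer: -4404/19395209 - √7/19395209 ≈ -0.00022720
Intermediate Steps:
k(d, J) = J + J*d (k(d, J) = J*d + J = J + J*d)
R = √7 (R = √(534 + 31*(1 - 18)) = √(534 + 31*(-17)) = √(534 - 527) = √7 ≈ 2.6458)
1/(R - 4404) = 1/(√7 - 4404) = 1/(-4404 + √7)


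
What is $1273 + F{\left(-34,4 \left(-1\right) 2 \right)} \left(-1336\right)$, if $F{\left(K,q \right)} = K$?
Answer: $46697$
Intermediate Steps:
$1273 + F{\left(-34,4 \left(-1\right) 2 \right)} \left(-1336\right) = 1273 - -45424 = 1273 + 45424 = 46697$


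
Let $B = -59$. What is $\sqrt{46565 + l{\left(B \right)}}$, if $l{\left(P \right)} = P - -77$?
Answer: $\sqrt{46583} \approx 215.83$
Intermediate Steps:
$l{\left(P \right)} = 77 + P$ ($l{\left(P \right)} = P + 77 = 77 + P$)
$\sqrt{46565 + l{\left(B \right)}} = \sqrt{46565 + \left(77 - 59\right)} = \sqrt{46565 + 18} = \sqrt{46583}$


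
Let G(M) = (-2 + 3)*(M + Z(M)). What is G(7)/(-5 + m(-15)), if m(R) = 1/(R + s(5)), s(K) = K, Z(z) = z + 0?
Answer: -140/51 ≈ -2.7451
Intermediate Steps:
Z(z) = z
m(R) = 1/(5 + R) (m(R) = 1/(R + 5) = 1/(5 + R))
G(M) = 2*M (G(M) = (-2 + 3)*(M + M) = 1*(2*M) = 2*M)
G(7)/(-5 + m(-15)) = (2*7)/(-5 + 1/(5 - 15)) = 14/(-5 + 1/(-10)) = 14/(-5 - ⅒) = 14/(-51/10) = -10/51*14 = -140/51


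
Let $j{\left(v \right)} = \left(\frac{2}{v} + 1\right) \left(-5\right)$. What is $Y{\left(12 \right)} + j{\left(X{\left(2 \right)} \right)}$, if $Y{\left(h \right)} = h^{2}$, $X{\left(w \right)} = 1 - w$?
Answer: $149$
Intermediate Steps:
$j{\left(v \right)} = -5 - \frac{10}{v}$ ($j{\left(v \right)} = \left(1 + \frac{2}{v}\right) \left(-5\right) = -5 - \frac{10}{v}$)
$Y{\left(12 \right)} + j{\left(X{\left(2 \right)} \right)} = 12^{2} - \left(5 + \frac{10}{1 - 2}\right) = 144 - \left(5 + \frac{10}{1 - 2}\right) = 144 - \left(5 + \frac{10}{-1}\right) = 144 - -5 = 144 + \left(-5 + 10\right) = 144 + 5 = 149$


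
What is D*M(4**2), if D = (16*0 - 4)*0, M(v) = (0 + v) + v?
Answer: 0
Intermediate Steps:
M(v) = 2*v (M(v) = v + v = 2*v)
D = 0 (D = (0 - 4)*0 = -4*0 = 0)
D*M(4**2) = 0*(2*4**2) = 0*(2*16) = 0*32 = 0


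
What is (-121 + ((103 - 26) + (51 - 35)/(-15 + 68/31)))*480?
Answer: -8622720/397 ≈ -21720.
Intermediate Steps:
(-121 + ((103 - 26) + (51 - 35)/(-15 + 68/31)))*480 = (-121 + (77 + 16/(-15 + 68*(1/31))))*480 = (-121 + (77 + 16/(-15 + 68/31)))*480 = (-121 + (77 + 16/(-397/31)))*480 = (-121 + (77 + 16*(-31/397)))*480 = (-121 + (77 - 496/397))*480 = (-121 + 30073/397)*480 = -17964/397*480 = -8622720/397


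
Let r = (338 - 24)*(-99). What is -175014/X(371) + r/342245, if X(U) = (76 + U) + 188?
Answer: -11983481208/43465115 ≈ -275.70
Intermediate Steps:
r = -31086 (r = 314*(-99) = -31086)
X(U) = 264 + U
-175014/X(371) + r/342245 = -175014/(264 + 371) - 31086/342245 = -175014/635 - 31086*1/342245 = -175014*1/635 - 31086/342245 = -175014/635 - 31086/342245 = -11983481208/43465115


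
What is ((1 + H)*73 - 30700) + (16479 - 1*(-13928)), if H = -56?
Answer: -4308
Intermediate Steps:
((1 + H)*73 - 30700) + (16479 - 1*(-13928)) = ((1 - 56)*73 - 30700) + (16479 - 1*(-13928)) = (-55*73 - 30700) + (16479 + 13928) = (-4015 - 30700) + 30407 = -34715 + 30407 = -4308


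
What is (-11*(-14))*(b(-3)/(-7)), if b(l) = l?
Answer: 66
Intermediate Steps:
(-11*(-14))*(b(-3)/(-7)) = (-11*(-14))*(-3/(-7)) = 154*(-3*(-⅐)) = 154*(3/7) = 66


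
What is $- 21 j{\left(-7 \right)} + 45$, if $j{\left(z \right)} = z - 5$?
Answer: $297$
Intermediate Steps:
$j{\left(z \right)} = -5 + z$
$- 21 j{\left(-7 \right)} + 45 = - 21 \left(-5 - 7\right) + 45 = \left(-21\right) \left(-12\right) + 45 = 252 + 45 = 297$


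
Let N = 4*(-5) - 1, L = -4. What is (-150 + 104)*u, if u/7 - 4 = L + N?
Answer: 6762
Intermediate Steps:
N = -21 (N = -20 - 1 = -21)
u = -147 (u = 28 + 7*(-4 - 21) = 28 + 7*(-25) = 28 - 175 = -147)
(-150 + 104)*u = (-150 + 104)*(-147) = -46*(-147) = 6762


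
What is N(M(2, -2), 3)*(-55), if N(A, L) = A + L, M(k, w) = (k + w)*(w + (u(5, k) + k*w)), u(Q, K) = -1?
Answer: -165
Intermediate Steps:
M(k, w) = (k + w)*(-1 + w + k*w) (M(k, w) = (k + w)*(w + (-1 + k*w)) = (k + w)*(-1 + w + k*w))
N(M(2, -2), 3)*(-55) = (((-2)² - 1*2 - 1*(-2) + 2*(-2) + 2*(-2)² - 2*2²) + 3)*(-55) = ((4 - 2 + 2 - 4 + 2*4 - 2*4) + 3)*(-55) = ((4 - 2 + 2 - 4 + 8 - 8) + 3)*(-55) = (0 + 3)*(-55) = 3*(-55) = -165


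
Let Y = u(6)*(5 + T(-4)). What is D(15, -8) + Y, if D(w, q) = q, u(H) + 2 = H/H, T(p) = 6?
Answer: -19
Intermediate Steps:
u(H) = -1 (u(H) = -2 + H/H = -2 + 1 = -1)
Y = -11 (Y = -(5 + 6) = -1*11 = -11)
D(15, -8) + Y = -8 - 11 = -19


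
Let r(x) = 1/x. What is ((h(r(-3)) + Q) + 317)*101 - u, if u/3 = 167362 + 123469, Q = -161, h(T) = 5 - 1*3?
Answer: -856535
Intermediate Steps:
h(T) = 2 (h(T) = 5 - 3 = 2)
u = 872493 (u = 3*(167362 + 123469) = 3*290831 = 872493)
((h(r(-3)) + Q) + 317)*101 - u = ((2 - 161) + 317)*101 - 1*872493 = (-159 + 317)*101 - 872493 = 158*101 - 872493 = 15958 - 872493 = -856535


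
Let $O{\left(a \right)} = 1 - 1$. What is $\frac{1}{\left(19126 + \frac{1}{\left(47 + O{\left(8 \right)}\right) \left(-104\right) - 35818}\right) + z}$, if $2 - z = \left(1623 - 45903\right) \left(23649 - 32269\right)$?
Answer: $- \frac{40706}{15536441057233} \approx -2.62 \cdot 10^{-9}$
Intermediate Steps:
$O{\left(a \right)} = 0$ ($O{\left(a \right)} = 1 - 1 = 0$)
$z = -381693598$ ($z = 2 - \left(1623 - 45903\right) \left(23649 - 32269\right) = 2 - \left(-44280\right) \left(-8620\right) = 2 - 381693600 = -381693598$)
$\frac{1}{\left(19126 + \frac{1}{\left(47 + O{\left(8 \right)}\right) \left(-104\right) - 35818}\right) + z} = \frac{1}{\left(19126 + \frac{1}{\left(47 + 0\right) \left(-104\right) - 35818}\right) - 381693598} = \frac{1}{\left(19126 + \frac{1}{47 \left(-104\right) - 35818}\right) - 381693598} = \frac{1}{\left(19126 + \frac{1}{-4888 - 35818}\right) - 381693598} = \frac{1}{\left(19126 + \frac{1}{-40706}\right) - 381693598} = \frac{1}{\left(19126 - \frac{1}{40706}\right) - 381693598} = \frac{1}{\frac{778542955}{40706} - 381693598} = \frac{1}{- \frac{15536441057233}{40706}} = - \frac{40706}{15536441057233}$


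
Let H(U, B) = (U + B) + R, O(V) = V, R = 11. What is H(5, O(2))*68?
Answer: 1224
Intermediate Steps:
H(U, B) = 11 + B + U (H(U, B) = (U + B) + 11 = (B + U) + 11 = 11 + B + U)
H(5, O(2))*68 = (11 + 2 + 5)*68 = 18*68 = 1224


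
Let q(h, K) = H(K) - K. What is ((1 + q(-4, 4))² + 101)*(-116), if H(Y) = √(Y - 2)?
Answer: -12992 + 696*√2 ≈ -12008.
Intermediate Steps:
H(Y) = √(-2 + Y)
q(h, K) = √(-2 + K) - K
((1 + q(-4, 4))² + 101)*(-116) = ((1 + (√(-2 + 4) - 1*4))² + 101)*(-116) = ((1 + (√2 - 4))² + 101)*(-116) = ((1 + (-4 + √2))² + 101)*(-116) = ((-3 + √2)² + 101)*(-116) = (101 + (-3 + √2)²)*(-116) = -11716 - 116*(-3 + √2)²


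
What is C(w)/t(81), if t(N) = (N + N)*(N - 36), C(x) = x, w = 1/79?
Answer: 1/575910 ≈ 1.7364e-6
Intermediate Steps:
w = 1/79 ≈ 0.012658
t(N) = 2*N*(-36 + N) (t(N) = (2*N)*(-36 + N) = 2*N*(-36 + N))
C(w)/t(81) = 1/(79*((2*81*(-36 + 81)))) = 1/(79*((2*81*45))) = (1/79)/7290 = (1/79)*(1/7290) = 1/575910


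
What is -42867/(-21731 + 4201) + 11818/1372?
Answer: 33247883/3006395 ≈ 11.059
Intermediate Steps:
-42867/(-21731 + 4201) + 11818/1372 = -42867/(-17530) + 11818*(1/1372) = -42867*(-1/17530) + 5909/686 = 42867/17530 + 5909/686 = 33247883/3006395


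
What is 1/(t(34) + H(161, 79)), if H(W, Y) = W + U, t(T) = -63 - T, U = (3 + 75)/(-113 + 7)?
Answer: 53/3353 ≈ 0.015807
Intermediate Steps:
U = -39/53 (U = 78/(-106) = 78*(-1/106) = -39/53 ≈ -0.73585)
H(W, Y) = -39/53 + W (H(W, Y) = W - 39/53 = -39/53 + W)
1/(t(34) + H(161, 79)) = 1/((-63 - 1*34) + (-39/53 + 161)) = 1/((-63 - 34) + 8494/53) = 1/(-97 + 8494/53) = 1/(3353/53) = 53/3353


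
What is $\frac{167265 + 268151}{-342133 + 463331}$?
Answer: $\frac{217708}{60599} \approx 3.5926$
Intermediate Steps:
$\frac{167265 + 268151}{-342133 + 463331} = \frac{435416}{121198} = 435416 \cdot \frac{1}{121198} = \frac{217708}{60599}$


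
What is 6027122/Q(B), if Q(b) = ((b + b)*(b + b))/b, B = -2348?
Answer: -3013561/4696 ≈ -641.73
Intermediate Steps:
Q(b) = 4*b (Q(b) = ((2*b)*(2*b))/b = (4*b²)/b = 4*b)
6027122/Q(B) = 6027122/((4*(-2348))) = 6027122/(-9392) = 6027122*(-1/9392) = -3013561/4696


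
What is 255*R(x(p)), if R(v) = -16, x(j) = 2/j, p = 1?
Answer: -4080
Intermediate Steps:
255*R(x(p)) = 255*(-16) = -4080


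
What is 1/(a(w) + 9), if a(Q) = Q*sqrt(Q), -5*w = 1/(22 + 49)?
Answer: 402649875/3623848876 + 355*I*sqrt(355)/3623848876 ≈ 0.11111 + 1.8457e-6*I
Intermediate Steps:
w = -1/355 (w = -1/(5*(22 + 49)) = -1/5/71 = -1/5*1/71 = -1/355 ≈ -0.0028169)
a(Q) = Q**(3/2)
1/(a(w) + 9) = 1/((-1/355)**(3/2) + 9) = 1/(-I*sqrt(355)/126025 + 9) = 1/(9 - I*sqrt(355)/126025)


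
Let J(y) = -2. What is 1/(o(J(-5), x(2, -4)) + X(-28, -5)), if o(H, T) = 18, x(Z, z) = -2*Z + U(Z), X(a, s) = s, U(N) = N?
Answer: 1/13 ≈ 0.076923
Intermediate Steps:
x(Z, z) = -Z (x(Z, z) = -2*Z + Z = -Z)
1/(o(J(-5), x(2, -4)) + X(-28, -5)) = 1/(18 - 5) = 1/13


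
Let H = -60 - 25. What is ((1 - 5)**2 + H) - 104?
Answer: -173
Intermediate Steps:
H = -85
((1 - 5)**2 + H) - 104 = ((1 - 5)**2 - 85) - 104 = ((-4)**2 - 85) - 104 = (16 - 85) - 104 = -69 - 104 = -173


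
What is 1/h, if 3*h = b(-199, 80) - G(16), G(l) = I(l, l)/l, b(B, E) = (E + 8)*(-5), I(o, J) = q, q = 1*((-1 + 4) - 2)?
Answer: -16/2347 ≈ -0.0068172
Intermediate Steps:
q = 1 (q = 1*(3 - 2) = 1*1 = 1)
I(o, J) = 1
b(B, E) = -40 - 5*E (b(B, E) = (8 + E)*(-5) = -40 - 5*E)
G(l) = 1/l
h = -2347/16 (h = ((-40 - 5*80) - 1/16)/3 = ((-40 - 400) - 1*1/16)/3 = (-440 - 1/16)/3 = (⅓)*(-7041/16) = -2347/16 ≈ -146.69)
1/h = 1/(-2347/16) = -16/2347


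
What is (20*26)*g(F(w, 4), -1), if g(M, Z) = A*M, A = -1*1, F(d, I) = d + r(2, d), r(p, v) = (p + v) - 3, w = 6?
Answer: -5720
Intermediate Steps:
r(p, v) = -3 + p + v
F(d, I) = -1 + 2*d (F(d, I) = d + (-3 + 2 + d) = d + (-1 + d) = -1 + 2*d)
A = -1
g(M, Z) = -M
(20*26)*g(F(w, 4), -1) = (20*26)*(-(-1 + 2*6)) = 520*(-(-1 + 12)) = 520*(-1*11) = 520*(-11) = -5720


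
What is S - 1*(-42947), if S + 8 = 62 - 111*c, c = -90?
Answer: 52991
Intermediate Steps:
S = 10044 (S = -8 + (62 - 111*(-90)) = -8 + (62 + 9990) = -8 + 10052 = 10044)
S - 1*(-42947) = 10044 - 1*(-42947) = 10044 + 42947 = 52991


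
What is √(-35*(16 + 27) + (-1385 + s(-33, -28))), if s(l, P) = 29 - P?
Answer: I*√2833 ≈ 53.226*I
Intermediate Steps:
√(-35*(16 + 27) + (-1385 + s(-33, -28))) = √(-35*(16 + 27) + (-1385 + (29 - 1*(-28)))) = √(-35*43 + (-1385 + (29 + 28))) = √(-1505 + (-1385 + 57)) = √(-1505 - 1328) = √(-2833) = I*√2833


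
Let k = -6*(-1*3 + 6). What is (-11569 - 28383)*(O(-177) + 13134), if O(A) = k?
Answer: -524010432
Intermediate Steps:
k = -18 (k = -6*(-3 + 6) = -6*3 = -18)
O(A) = -18
(-11569 - 28383)*(O(-177) + 13134) = (-11569 - 28383)*(-18 + 13134) = -39952*13116 = -524010432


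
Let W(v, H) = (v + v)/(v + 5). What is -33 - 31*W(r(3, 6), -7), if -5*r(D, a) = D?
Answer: -270/11 ≈ -24.545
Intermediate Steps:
r(D, a) = -D/5
W(v, H) = 2*v/(5 + v) (W(v, H) = (2*v)/(5 + v) = 2*v/(5 + v))
-33 - 31*W(r(3, 6), -7) = -33 - 62*(-⅕*3)/(5 - ⅕*3) = -33 - 62*(-3)/(5*(5 - ⅗)) = -33 - 62*(-3)/(5*22/5) = -33 - 62*(-3)*5/(5*22) = -33 - 31*(-3/11) = -33 + 93/11 = -270/11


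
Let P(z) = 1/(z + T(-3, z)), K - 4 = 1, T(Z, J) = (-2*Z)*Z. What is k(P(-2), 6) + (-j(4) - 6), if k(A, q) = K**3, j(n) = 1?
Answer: 118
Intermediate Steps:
T(Z, J) = -2*Z**2
K = 5 (K = 4 + 1 = 5)
P(z) = 1/(-18 + z) (P(z) = 1/(z - 2*(-3)**2) = 1/(z - 2*9) = 1/(z - 18) = 1/(-18 + z))
k(A, q) = 125 (k(A, q) = 5**3 = 125)
k(P(-2), 6) + (-j(4) - 6) = 125 + (-1*1 - 6) = 125 + (-1 - 6) = 125 - 7 = 118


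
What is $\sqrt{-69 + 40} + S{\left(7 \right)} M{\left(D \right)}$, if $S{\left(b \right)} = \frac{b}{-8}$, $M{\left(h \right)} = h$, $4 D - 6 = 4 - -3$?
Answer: $- \frac{91}{32} + i \sqrt{29} \approx -2.8438 + 5.3852 i$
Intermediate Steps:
$D = \frac{13}{4}$ ($D = \frac{3}{2} + \frac{4 - -3}{4} = \frac{3}{2} + \frac{4 + 3}{4} = \frac{3}{2} + \frac{1}{4} \cdot 7 = \frac{3}{2} + \frac{7}{4} = \frac{13}{4} \approx 3.25$)
$S{\left(b \right)} = - \frac{b}{8}$ ($S{\left(b \right)} = b \left(- \frac{1}{8}\right) = - \frac{b}{8}$)
$\sqrt{-69 + 40} + S{\left(7 \right)} M{\left(D \right)} = \sqrt{-69 + 40} + \left(- \frac{1}{8}\right) 7 \cdot \frac{13}{4} = \sqrt{-29} - \frac{91}{32} = i \sqrt{29} - \frac{91}{32} = - \frac{91}{32} + i \sqrt{29}$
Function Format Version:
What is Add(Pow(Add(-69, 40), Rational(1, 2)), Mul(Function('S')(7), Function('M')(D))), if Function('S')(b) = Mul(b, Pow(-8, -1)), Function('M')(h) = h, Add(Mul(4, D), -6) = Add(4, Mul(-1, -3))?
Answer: Add(Rational(-91, 32), Mul(I, Pow(29, Rational(1, 2)))) ≈ Add(-2.8438, Mul(5.3852, I))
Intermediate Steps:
D = Rational(13, 4) (D = Add(Rational(3, 2), Mul(Rational(1, 4), Add(4, Mul(-1, -3)))) = Add(Rational(3, 2), Mul(Rational(1, 4), Add(4, 3))) = Add(Rational(3, 2), Mul(Rational(1, 4), 7)) = Add(Rational(3, 2), Rational(7, 4)) = Rational(13, 4) ≈ 3.2500)
Function('S')(b) = Mul(Rational(-1, 8), b) (Function('S')(b) = Mul(b, Rational(-1, 8)) = Mul(Rational(-1, 8), b))
Add(Pow(Add(-69, 40), Rational(1, 2)), Mul(Function('S')(7), Function('M')(D))) = Add(Pow(Add(-69, 40), Rational(1, 2)), Mul(Mul(Rational(-1, 8), 7), Rational(13, 4))) = Add(Pow(-29, Rational(1, 2)), Mul(Rational(-7, 8), Rational(13, 4))) = Add(Mul(I, Pow(29, Rational(1, 2))), Rational(-91, 32)) = Add(Rational(-91, 32), Mul(I, Pow(29, Rational(1, 2))))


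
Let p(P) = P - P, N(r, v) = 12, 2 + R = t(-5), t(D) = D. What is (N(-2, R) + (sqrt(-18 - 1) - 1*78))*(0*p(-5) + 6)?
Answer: -396 + 6*I*sqrt(19) ≈ -396.0 + 26.153*I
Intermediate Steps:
R = -7 (R = -2 - 5 = -7)
p(P) = 0
(N(-2, R) + (sqrt(-18 - 1) - 1*78))*(0*p(-5) + 6) = (12 + (sqrt(-18 - 1) - 1*78))*(0*0 + 6) = (12 + (sqrt(-19) - 78))*(0 + 6) = (12 + (I*sqrt(19) - 78))*6 = (12 + (-78 + I*sqrt(19)))*6 = (-66 + I*sqrt(19))*6 = -396 + 6*I*sqrt(19)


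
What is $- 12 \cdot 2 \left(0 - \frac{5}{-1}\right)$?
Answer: $-120$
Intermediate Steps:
$- 12 \cdot 2 \left(0 - \frac{5}{-1}\right) = - 12 \cdot 2 \left(0 - -5\right) = - 12 \cdot 2 \left(0 + 5\right) = - 12 \cdot 2 \cdot 5 = \left(-12\right) 10 = -120$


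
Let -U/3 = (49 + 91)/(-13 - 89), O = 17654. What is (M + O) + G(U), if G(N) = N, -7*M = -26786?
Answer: 2556678/119 ≈ 21485.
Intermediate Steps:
M = 26786/7 (M = -1/7*(-26786) = 26786/7 ≈ 3826.6)
U = 70/17 (U = -3*(49 + 91)/(-13 - 89) = -420/(-102) = -420*(-1)/102 = -3*(-70/51) = 70/17 ≈ 4.1176)
(M + O) + G(U) = (26786/7 + 17654) + 70/17 = 150364/7 + 70/17 = 2556678/119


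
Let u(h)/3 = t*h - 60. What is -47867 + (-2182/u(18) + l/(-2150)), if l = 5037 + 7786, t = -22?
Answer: -35199817741/735300 ≈ -47871.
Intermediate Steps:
l = 12823
u(h) = -180 - 66*h (u(h) = 3*(-22*h - 60) = 3*(-60 - 22*h) = -180 - 66*h)
-47867 + (-2182/u(18) + l/(-2150)) = -47867 + (-2182/(-180 - 66*18) + 12823/(-2150)) = -47867 + (-2182/(-180 - 1188) + 12823*(-1/2150)) = -47867 + (-2182/(-1368) - 12823/2150) = -47867 + (-2182*(-1/1368) - 12823/2150) = -47867 + (1091/684 - 12823/2150) = -47867 - 3212641/735300 = -35199817741/735300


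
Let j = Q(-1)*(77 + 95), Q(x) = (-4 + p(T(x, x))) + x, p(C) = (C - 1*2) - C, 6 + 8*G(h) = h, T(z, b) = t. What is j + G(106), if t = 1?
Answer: -2383/2 ≈ -1191.5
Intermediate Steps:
T(z, b) = 1
G(h) = -¾ + h/8
p(C) = -2 (p(C) = (C - 2) - C = (-2 + C) - C = -2)
Q(x) = -6 + x (Q(x) = (-4 - 2) + x = -6 + x)
j = -1204 (j = (-6 - 1)*(77 + 95) = -7*172 = -1204)
j + G(106) = -1204 + (-¾ + (⅛)*106) = -1204 + (-¾ + 53/4) = -1204 + 25/2 = -2383/2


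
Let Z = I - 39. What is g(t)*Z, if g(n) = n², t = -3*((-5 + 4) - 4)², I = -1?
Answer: -225000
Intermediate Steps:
t = -75 (t = -3*(-1 - 4)² = -3*(-5)² = -3*25 = -75)
Z = -40 (Z = -1 - 39 = -40)
g(t)*Z = (-75)²*(-40) = 5625*(-40) = -225000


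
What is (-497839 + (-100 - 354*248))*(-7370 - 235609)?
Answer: 142320332649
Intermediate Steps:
(-497839 + (-100 - 354*248))*(-7370 - 235609) = (-497839 + (-100 - 87792))*(-242979) = (-497839 - 87892)*(-242979) = -585731*(-242979) = 142320332649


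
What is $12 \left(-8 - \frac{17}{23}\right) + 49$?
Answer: $- \frac{1285}{23} \approx -55.87$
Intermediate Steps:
$12 \left(-8 - \frac{17}{23}\right) + 49 = 12 \left(- \frac{201}{23}\right) + 49 = - \frac{2412}{23} + 49 = - \frac{1285}{23}$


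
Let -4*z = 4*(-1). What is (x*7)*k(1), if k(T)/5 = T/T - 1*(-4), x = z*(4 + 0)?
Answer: 700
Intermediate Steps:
z = 1 (z = -(-1) = -1/4*(-4) = 1)
x = 4 (x = 1*(4 + 0) = 1*4 = 4)
k(T) = 25 (k(T) = 5*(T/T - 1*(-4)) = 5*(1 + 4) = 5*5 = 25)
(x*7)*k(1) = (4*7)*25 = 28*25 = 700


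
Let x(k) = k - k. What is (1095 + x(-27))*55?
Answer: 60225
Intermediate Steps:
x(k) = 0
(1095 + x(-27))*55 = (1095 + 0)*55 = 1095*55 = 60225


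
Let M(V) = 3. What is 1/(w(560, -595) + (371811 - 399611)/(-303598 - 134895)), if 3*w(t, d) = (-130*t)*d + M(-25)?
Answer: 1315479/18993764186879 ≈ 6.9258e-8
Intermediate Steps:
w(t, d) = 1 - 130*d*t/3 (w(t, d) = ((-130*t)*d + 3)/3 = (-130*d*t + 3)/3 = (3 - 130*d*t)/3 = 1 - 130*d*t/3)
1/(w(560, -595) + (371811 - 399611)/(-303598 - 134895)) = 1/((1 - 130/3*(-595)*560) + (371811 - 399611)/(-303598 - 134895)) = 1/((1 + 43316000/3) - 27800/(-438493)) = 1/(43316003/3 - 27800*(-1/438493)) = 1/(43316003/3 + 27800/438493) = 1/(18993764186879/1315479) = 1315479/18993764186879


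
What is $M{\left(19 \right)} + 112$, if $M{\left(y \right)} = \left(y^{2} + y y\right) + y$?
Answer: $853$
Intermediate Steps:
$M{\left(y \right)} = y + 2 y^{2}$ ($M{\left(y \right)} = \left(y^{2} + y^{2}\right) + y = 2 y^{2} + y = y + 2 y^{2}$)
$M{\left(19 \right)} + 112 = 19 \left(1 + 2 \cdot 19\right) + 112 = 19 \left(1 + 38\right) + 112 = 19 \cdot 39 + 112 = 741 + 112 = 853$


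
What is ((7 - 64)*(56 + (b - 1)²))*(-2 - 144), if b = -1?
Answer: 499320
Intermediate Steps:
((7 - 64)*(56 + (b - 1)²))*(-2 - 144) = ((7 - 64)*(56 + (-1 - 1)²))*(-2 - 144) = -57*(56 + (-2)²)*(-146) = -57*(56 + 4)*(-146) = -57*60*(-146) = -3420*(-146) = 499320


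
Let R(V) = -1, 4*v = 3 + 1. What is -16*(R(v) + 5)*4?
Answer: -256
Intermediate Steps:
v = 1 (v = (3 + 1)/4 = (¼)*4 = 1)
-16*(R(v) + 5)*4 = -16*(-1 + 5)*4 = -64*4 = -16*16 = -256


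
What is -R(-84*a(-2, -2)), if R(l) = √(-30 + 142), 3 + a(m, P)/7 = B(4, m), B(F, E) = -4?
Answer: -4*√7 ≈ -10.583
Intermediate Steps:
a(m, P) = -49 (a(m, P) = -21 + 7*(-4) = -21 - 28 = -49)
R(l) = 4*√7 (R(l) = √112 = 4*√7)
-R(-84*a(-2, -2)) = -4*√7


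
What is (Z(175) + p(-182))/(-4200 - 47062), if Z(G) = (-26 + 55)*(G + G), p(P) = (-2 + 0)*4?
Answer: -5071/25631 ≈ -0.19785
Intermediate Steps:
p(P) = -8 (p(P) = -2*4 = -8)
Z(G) = 58*G (Z(G) = 29*(2*G) = 58*G)
(Z(175) + p(-182))/(-4200 - 47062) = (58*175 - 8)/(-4200 - 47062) = (10150 - 8)/(-51262) = 10142*(-1/51262) = -5071/25631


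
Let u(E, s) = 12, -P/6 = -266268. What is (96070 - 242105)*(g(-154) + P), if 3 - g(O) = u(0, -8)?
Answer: -233305369965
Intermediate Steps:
P = 1597608 (P = -6*(-266268) = 1597608)
g(O) = -9 (g(O) = 3 - 1*12 = 3 - 12 = -9)
(96070 - 242105)*(g(-154) + P) = (96070 - 242105)*(-9 + 1597608) = -146035*1597599 = -233305369965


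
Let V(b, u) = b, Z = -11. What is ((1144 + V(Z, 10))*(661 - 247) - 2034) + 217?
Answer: 467245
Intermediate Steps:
((1144 + V(Z, 10))*(661 - 247) - 2034) + 217 = ((1144 - 11)*(661 - 247) - 2034) + 217 = (1133*414 - 2034) + 217 = (469062 - 2034) + 217 = 467028 + 217 = 467245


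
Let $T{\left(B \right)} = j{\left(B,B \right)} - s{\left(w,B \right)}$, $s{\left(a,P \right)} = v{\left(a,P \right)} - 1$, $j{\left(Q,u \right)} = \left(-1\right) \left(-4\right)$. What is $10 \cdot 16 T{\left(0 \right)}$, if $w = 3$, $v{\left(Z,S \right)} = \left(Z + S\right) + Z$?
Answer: $-160$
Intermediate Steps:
$v{\left(Z,S \right)} = S + 2 Z$ ($v{\left(Z,S \right)} = \left(S + Z\right) + Z = S + 2 Z$)
$j{\left(Q,u \right)} = 4$
$s{\left(a,P \right)} = -1 + P + 2 a$ ($s{\left(a,P \right)} = \left(P + 2 a\right) - 1 = -1 + P + 2 a$)
$T{\left(B \right)} = -1 - B$ ($T{\left(B \right)} = 4 - \left(-1 + B + 2 \cdot 3\right) = 4 - \left(-1 + B + 6\right) = 4 - \left(5 + B\right) = -1 - B$)
$10 \cdot 16 T{\left(0 \right)} = 10 \cdot 16 \left(-1 - 0\right) = 160 \left(-1 + 0\right) = 160 \left(-1\right) = -160$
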